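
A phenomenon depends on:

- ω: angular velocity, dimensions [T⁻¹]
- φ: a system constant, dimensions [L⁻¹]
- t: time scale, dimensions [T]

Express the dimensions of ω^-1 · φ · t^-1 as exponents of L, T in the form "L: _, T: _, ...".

L: -1, T: 0

Collect each base-dimension exponent across the product:
  L: −(0) + (-1) − (0) = -1
  T: −(-1) + (0) − (1) = 0
So the dimensions are [L⁻¹].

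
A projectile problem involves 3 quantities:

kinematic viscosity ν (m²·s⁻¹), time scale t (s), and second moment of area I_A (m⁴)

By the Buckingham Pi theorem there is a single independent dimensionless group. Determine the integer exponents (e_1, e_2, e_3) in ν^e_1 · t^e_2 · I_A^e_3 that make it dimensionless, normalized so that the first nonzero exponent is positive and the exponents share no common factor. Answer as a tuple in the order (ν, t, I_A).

L: e_1·(2) + e_2·(0) + e_3·(4) = 0
T: e_1·(-1) + e_2·(1) + e_3·(0) = 0
Solving this homogeneous linear system for the smallest-integer solution (first nonzero entry positive) gives (2, 2, -1).

(2, 2, -1)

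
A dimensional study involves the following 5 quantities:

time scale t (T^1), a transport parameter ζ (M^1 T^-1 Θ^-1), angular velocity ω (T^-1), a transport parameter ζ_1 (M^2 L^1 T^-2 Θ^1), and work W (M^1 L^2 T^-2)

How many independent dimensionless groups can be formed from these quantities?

There are 5 variables and 4 base dimensions (M, L, T, Θ).
The dimension matrix has rank 4.
Independent dimensionless groups: 5 − 4 = 1.

1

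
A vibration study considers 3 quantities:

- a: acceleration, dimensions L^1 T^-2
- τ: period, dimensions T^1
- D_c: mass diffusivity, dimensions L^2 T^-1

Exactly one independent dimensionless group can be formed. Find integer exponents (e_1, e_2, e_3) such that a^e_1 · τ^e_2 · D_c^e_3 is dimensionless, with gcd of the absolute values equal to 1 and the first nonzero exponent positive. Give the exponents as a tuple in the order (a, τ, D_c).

L: e_1·(1) + e_2·(0) + e_3·(2) = 0
T: e_1·(-2) + e_2·(1) + e_3·(-1) = 0
Solving this homogeneous linear system for the smallest-integer solution (first nonzero entry positive) gives (2, 3, -1).

(2, 3, -1)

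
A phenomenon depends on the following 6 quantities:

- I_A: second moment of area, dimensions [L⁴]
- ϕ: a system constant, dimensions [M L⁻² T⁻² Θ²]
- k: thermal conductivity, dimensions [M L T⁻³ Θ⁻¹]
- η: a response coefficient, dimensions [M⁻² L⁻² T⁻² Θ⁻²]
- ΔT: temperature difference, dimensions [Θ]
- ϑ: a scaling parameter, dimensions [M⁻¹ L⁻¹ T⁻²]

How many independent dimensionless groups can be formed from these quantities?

2

There are 6 variables and 4 base dimensions (M, L, T, Θ).
The dimension matrix has rank 4.
Independent dimensionless groups: 6 − 4 = 2.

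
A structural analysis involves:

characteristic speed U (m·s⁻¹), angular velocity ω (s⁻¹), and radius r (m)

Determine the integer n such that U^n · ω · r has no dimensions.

Balance the L exponent: (1)·n from U, plus (0) + (1) = 1 from the rest, must sum to zero.
n + 1 = 0, so n = -1.

-1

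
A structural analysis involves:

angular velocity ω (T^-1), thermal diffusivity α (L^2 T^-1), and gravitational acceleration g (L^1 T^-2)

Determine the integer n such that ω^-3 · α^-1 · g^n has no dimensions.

Balance the L exponent: (1)·n from g, plus −3·(0) − (2) = -2 from the rest, must sum to zero.
n − 2 = 0, so n = 2.

2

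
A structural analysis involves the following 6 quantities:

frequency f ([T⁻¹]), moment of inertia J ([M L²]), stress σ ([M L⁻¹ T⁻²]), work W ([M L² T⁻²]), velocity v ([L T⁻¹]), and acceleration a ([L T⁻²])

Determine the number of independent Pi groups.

There are 6 variables and 3 base dimensions (M, L, T).
The dimension matrix has rank 3.
Independent dimensionless groups: 6 − 3 = 3.

3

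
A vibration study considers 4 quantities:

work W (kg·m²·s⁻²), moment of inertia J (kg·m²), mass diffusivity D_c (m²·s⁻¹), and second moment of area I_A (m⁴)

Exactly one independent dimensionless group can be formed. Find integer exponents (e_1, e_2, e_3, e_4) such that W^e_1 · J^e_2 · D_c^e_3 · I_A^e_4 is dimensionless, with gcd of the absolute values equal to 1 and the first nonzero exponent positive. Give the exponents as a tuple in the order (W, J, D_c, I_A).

M: e_1·(1) + e_2·(1) + e_3·(0) + e_4·(0) = 0
L: e_1·(2) + e_2·(2) + e_3·(2) + e_4·(4) = 0
T: e_1·(-2) + e_2·(0) + e_3·(-1) + e_4·(0) = 0
Solving this homogeneous linear system for the smallest-integer solution (first nonzero entry positive) gives (1, -1, -2, 1).

(1, -1, -2, 1)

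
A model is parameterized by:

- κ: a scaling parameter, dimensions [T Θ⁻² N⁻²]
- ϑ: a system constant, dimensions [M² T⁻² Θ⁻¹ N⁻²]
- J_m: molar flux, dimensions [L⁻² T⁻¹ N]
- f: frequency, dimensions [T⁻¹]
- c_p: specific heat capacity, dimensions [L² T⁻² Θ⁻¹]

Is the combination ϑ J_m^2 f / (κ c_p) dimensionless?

Sum the exponent of each base dimension across the product:
  M: −[κ]_M + [ϑ]_M + 2·[J_m]_M + [f]_M − [c_p]_M = −(0) + (2) + 2·(0) + (0) − (0) = 2
  L: −[κ]_L + [ϑ]_L + 2·[J_m]_L + [f]_L − [c_p]_L = −(0) + (0) + 2·(-2) + (0) − (2) = -6
  T: −[κ]_T + [ϑ]_T + 2·[J_m]_T + [f]_T − [c_p]_T = −(1) + (-2) + 2·(-1) + (-1) − (-2) = -4
  Θ: −[κ]_Θ + [ϑ]_Θ + 2·[J_m]_Θ + [f]_Θ − [c_p]_Θ = −(-2) + (-1) + 2·(0) + (0) − (-1) = 2
  N: −[κ]_N + [ϑ]_N + 2·[J_m]_N + [f]_N − [c_p]_N = −(-2) + (-2) + 2·(1) + (0) − (0) = 2
Net dimensions [M² L⁻⁶ T⁻⁴ Θ² N²] ≠ [1] — not dimensionless.

no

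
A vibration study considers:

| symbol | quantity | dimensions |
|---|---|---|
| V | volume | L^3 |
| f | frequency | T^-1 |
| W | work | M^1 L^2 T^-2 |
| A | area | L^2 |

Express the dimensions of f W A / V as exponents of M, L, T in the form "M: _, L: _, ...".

Collect each base-dimension exponent across the product:
  M: −(0) + (0) + (1) + (0) = 1
  L: −(3) + (0) + (2) + (2) = 1
  T: −(0) + (-1) + (-2) + (0) = -3
So the dimensions are [M L T⁻³].

M: 1, L: 1, T: -3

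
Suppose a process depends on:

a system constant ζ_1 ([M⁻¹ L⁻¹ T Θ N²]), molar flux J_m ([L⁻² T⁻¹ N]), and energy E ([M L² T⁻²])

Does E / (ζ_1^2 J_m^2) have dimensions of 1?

no

Sum the exponent of each base dimension across the product:
  M: −2·[ζ_1]_M − 2·[J_m]_M + [E]_M = −2·(-1) − 2·(0) + (1) = 3
  L: −2·[ζ_1]_L − 2·[J_m]_L + [E]_L = −2·(-1) − 2·(-2) + (2) = 8
  T: −2·[ζ_1]_T − 2·[J_m]_T + [E]_T = −2·(1) − 2·(-1) + (-2) = -2
  Θ: −2·[ζ_1]_Θ − 2·[J_m]_Θ + [E]_Θ = −2·(1) − 2·(0) + (0) = -2
  N: −2·[ζ_1]_N − 2·[J_m]_N + [E]_N = −2·(2) − 2·(1) + (0) = -6
Net dimensions [M³ L⁸ T⁻² Θ⁻² N⁻⁶] ≠ [1] — not dimensionless.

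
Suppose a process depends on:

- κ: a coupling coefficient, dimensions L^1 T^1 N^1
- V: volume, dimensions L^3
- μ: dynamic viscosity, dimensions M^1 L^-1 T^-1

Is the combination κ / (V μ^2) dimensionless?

Sum the exponent of each base dimension across the product:
  M: [κ]_M − [V]_M − 2·[μ]_M = (0) − (0) − 2·(1) = -2
  L: [κ]_L − [V]_L − 2·[μ]_L = (1) − (3) − 2·(-1) = 0
  T: [κ]_T − [V]_T − 2·[μ]_T = (1) − (0) − 2·(-1) = 3
  N: [κ]_N − [V]_N − 2·[μ]_N = (1) − (0) − 2·(0) = 1
Net dimensions [M⁻² T³ N] ≠ [1] — not dimensionless.

no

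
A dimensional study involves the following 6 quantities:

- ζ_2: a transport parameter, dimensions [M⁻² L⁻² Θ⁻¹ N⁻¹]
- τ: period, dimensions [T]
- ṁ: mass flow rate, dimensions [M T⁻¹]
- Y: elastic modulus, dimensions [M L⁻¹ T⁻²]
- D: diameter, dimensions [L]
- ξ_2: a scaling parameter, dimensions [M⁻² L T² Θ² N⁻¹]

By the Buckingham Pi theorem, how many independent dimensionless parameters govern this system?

There are 6 variables and 5 base dimensions (M, L, T, Θ, N).
The dimension matrix has rank 5.
Independent dimensionless groups: 6 − 5 = 1.

1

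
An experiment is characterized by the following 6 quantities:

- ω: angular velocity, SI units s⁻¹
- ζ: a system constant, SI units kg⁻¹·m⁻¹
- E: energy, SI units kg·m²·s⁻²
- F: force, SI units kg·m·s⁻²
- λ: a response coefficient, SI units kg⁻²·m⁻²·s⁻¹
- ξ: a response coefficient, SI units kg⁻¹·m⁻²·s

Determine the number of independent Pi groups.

There are 6 variables and 3 base dimensions (M, L, T).
The dimension matrix has rank 3.
Independent dimensionless groups: 6 − 3 = 3.

3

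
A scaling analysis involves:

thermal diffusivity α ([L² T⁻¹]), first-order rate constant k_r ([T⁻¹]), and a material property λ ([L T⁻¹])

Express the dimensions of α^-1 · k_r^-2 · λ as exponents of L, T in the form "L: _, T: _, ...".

L: -1, T: 2

Collect each base-dimension exponent across the product:
  L: −(2) − 2·(0) + (1) = -1
  T: −(-1) − 2·(-1) + (-1) = 2
So the dimensions are [L⁻¹ T²].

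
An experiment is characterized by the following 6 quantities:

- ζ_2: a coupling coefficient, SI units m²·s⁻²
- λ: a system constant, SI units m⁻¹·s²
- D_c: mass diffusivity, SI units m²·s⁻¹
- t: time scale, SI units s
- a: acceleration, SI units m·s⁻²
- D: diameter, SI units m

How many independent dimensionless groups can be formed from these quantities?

There are 6 variables and 2 base dimensions (L, T).
The dimension matrix has rank 2.
Independent dimensionless groups: 6 − 2 = 4.

4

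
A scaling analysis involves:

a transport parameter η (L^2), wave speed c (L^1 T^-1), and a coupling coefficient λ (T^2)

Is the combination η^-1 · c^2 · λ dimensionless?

Sum the exponent of each base dimension across the product:
  L: −[η]_L + 2·[c]_L + [λ]_L = −(2) + 2·(1) + (0) = 0
  T: −[η]_T + 2·[c]_T + [λ]_T = −(0) + 2·(-1) + (2) = 0
All base exponents vanish — dimensionless.

yes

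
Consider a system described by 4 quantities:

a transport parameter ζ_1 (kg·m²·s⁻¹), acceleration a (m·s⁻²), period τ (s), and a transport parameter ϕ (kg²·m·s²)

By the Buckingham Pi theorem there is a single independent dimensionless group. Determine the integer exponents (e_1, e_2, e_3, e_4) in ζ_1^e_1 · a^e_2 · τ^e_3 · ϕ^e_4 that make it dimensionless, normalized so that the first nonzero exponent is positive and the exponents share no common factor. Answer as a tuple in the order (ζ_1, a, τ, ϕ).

(2, -3, -2, -1)

M: e_1·(1) + e_2·(0) + e_3·(0) + e_4·(2) = 0
L: e_1·(2) + e_2·(1) + e_3·(0) + e_4·(1) = 0
T: e_1·(-1) + e_2·(-2) + e_3·(1) + e_4·(2) = 0
Solving this homogeneous linear system for the smallest-integer solution (first nonzero entry positive) gives (2, -3, -2, -1).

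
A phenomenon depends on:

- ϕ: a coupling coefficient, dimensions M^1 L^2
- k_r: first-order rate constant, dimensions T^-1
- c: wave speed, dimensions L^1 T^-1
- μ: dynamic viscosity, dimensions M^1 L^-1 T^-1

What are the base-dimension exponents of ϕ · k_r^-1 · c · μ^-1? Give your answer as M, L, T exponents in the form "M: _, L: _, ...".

Collect each base-dimension exponent across the product:
  M: (1) − (0) + (0) − (1) = 0
  L: (2) − (0) + (1) − (-1) = 4
  T: (0) − (-1) + (-1) − (-1) = 1
So the dimensions are [L⁴ T].

M: 0, L: 4, T: 1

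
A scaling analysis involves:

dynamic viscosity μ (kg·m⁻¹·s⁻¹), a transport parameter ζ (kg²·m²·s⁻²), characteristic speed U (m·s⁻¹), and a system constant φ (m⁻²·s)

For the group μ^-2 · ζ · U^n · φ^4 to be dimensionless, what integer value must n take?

Balance the L exponent: (1)·n from U, plus −2·(-1) + (2) + 4·(-2) = -4 from the rest, must sum to zero.
n − 4 = 0, so n = 4.

4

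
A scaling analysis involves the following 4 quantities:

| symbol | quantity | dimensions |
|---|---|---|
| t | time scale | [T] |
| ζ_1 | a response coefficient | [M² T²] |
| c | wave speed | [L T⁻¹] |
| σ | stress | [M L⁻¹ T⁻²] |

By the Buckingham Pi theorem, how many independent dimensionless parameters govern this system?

There are 4 variables and 3 base dimensions (M, L, T).
The dimension matrix has rank 3.
Independent dimensionless groups: 4 − 3 = 1.

1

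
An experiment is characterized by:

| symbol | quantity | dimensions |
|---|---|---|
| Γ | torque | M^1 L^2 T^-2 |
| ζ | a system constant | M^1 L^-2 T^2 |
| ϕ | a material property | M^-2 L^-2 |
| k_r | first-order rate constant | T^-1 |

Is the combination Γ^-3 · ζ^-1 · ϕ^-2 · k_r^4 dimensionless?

yes

Sum the exponent of each base dimension across the product:
  M: −3·[Γ]_M − [ζ]_M − 2·[ϕ]_M + 4·[k_r]_M = −3·(1) − (1) − 2·(-2) + 4·(0) = 0
  L: −3·[Γ]_L − [ζ]_L − 2·[ϕ]_L + 4·[k_r]_L = −3·(2) − (-2) − 2·(-2) + 4·(0) = 0
  T: −3·[Γ]_T − [ζ]_T − 2·[ϕ]_T + 4·[k_r]_T = −3·(-2) − (2) − 2·(0) + 4·(-1) = 0
All base exponents vanish — dimensionless.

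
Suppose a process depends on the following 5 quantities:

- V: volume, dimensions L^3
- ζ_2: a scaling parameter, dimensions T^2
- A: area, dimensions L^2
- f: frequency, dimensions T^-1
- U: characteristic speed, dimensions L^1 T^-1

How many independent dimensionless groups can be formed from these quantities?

3

There are 5 variables and 2 base dimensions (L, T).
The dimension matrix has rank 2.
Independent dimensionless groups: 5 − 2 = 3.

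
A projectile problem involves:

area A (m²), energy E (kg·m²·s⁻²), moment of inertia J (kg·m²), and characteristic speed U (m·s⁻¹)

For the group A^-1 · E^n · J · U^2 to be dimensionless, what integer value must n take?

Balance the M exponent: (1)·n from E, plus −(0) + (1) + 2·(0) = 1 from the rest, must sum to zero.
n + 1 = 0, so n = -1.

-1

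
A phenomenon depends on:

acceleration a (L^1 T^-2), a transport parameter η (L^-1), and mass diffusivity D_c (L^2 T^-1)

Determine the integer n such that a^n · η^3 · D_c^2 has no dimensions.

-1

Balance the L exponent: (1)·n from a, plus 3·(-1) + 2·(2) = 1 from the rest, must sum to zero.
n + 1 = 0, so n = -1.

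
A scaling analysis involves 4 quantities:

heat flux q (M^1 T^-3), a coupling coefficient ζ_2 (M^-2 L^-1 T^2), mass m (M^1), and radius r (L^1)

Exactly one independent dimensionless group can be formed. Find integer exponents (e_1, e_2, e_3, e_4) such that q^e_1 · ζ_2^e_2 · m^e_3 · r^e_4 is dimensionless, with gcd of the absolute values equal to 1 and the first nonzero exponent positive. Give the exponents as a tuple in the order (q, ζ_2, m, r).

M: e_1·(1) + e_2·(-2) + e_3·(1) + e_4·(0) = 0
L: e_1·(0) + e_2·(-1) + e_3·(0) + e_4·(1) = 0
T: e_1·(-3) + e_2·(2) + e_3·(0) + e_4·(0) = 0
Solving this homogeneous linear system for the smallest-integer solution (first nonzero entry positive) gives (2, 3, 4, 3).

(2, 3, 4, 3)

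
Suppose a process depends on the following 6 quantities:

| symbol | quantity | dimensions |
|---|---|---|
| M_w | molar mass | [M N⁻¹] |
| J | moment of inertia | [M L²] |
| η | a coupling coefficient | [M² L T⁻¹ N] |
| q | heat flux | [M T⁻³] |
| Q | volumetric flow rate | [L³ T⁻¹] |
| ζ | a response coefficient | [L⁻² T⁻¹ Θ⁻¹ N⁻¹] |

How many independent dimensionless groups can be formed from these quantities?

There are 6 variables and 5 base dimensions (M, L, T, Θ, N).
The dimension matrix has rank 5.
Independent dimensionless groups: 6 − 5 = 1.

1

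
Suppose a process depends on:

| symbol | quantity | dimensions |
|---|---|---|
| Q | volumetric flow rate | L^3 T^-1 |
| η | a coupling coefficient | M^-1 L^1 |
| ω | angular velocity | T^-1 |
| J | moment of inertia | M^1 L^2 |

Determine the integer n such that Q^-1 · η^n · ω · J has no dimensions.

Balance the M exponent: (-1)·n from η, plus −(0) + (0) + (1) = 1 from the rest, must sum to zero.
−n + 1 = 0, so n = 1.

1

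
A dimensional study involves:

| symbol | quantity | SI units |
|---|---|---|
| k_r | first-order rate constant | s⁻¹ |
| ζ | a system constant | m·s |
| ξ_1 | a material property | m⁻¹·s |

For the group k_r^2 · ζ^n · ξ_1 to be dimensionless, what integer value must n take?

1

Balance the L exponent: (1)·n from ζ, plus 2·(0) + (-1) = -1 from the rest, must sum to zero.
n − 1 = 0, so n = 1.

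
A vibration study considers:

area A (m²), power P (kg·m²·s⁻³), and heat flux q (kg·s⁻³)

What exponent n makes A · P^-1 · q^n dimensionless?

1

Balance the M exponent: (1)·n from q, plus (0) − (1) = -1 from the rest, must sum to zero.
n − 1 = 0, so n = 1.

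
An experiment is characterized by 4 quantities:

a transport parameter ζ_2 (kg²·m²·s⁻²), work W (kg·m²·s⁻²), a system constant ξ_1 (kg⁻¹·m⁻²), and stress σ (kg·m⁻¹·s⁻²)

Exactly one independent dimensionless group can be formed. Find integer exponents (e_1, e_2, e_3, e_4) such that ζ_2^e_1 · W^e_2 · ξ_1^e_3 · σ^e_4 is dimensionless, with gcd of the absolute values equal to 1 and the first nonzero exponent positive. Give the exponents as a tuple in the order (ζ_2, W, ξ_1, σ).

M: e_1·(2) + e_2·(1) + e_3·(-1) + e_4·(1) = 0
L: e_1·(2) + e_2·(2) + e_3·(-2) + e_4·(-1) = 0
T: e_1·(-2) + e_2·(-2) + e_3·(0) + e_4·(-2) = 0
Solving this homogeneous linear system for the smallest-integer solution (first nonzero entry positive) gives (3, -1, 3, -2).

(3, -1, 3, -2)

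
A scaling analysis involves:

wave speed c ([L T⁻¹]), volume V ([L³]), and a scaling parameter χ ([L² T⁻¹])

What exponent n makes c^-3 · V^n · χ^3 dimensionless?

Balance the L exponent: (3)·n from V, plus −3·(1) + 3·(2) = 3 from the rest, must sum to zero.
3n + 3 = 0, so n = -1.

-1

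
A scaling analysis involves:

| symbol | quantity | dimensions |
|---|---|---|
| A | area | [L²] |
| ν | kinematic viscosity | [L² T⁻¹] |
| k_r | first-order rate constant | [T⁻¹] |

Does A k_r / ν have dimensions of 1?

yes

Sum the exponent of each base dimension across the product:
  M: [A]_M − [ν]_M + [k_r]_M = (0) − (0) + (0) = 0
  L: [A]_L − [ν]_L + [k_r]_L = (2) − (2) + (0) = 0
  T: [A]_T − [ν]_T + [k_r]_T = (0) − (-1) + (-1) = 0
  Θ: [A]_Θ − [ν]_Θ + [k_r]_Θ = (0) − (0) + (0) = 0
All base exponents vanish — dimensionless.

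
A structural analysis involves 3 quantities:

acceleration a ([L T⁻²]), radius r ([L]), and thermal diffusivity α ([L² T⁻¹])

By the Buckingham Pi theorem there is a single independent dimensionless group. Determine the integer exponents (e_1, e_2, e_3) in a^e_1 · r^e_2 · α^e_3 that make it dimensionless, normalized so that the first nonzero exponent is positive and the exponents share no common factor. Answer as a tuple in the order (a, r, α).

L: e_1·(1) + e_2·(1) + e_3·(2) = 0
T: e_1·(-2) + e_2·(0) + e_3·(-1) = 0
Solving this homogeneous linear system for the smallest-integer solution (first nonzero entry positive) gives (1, 3, -2).

(1, 3, -2)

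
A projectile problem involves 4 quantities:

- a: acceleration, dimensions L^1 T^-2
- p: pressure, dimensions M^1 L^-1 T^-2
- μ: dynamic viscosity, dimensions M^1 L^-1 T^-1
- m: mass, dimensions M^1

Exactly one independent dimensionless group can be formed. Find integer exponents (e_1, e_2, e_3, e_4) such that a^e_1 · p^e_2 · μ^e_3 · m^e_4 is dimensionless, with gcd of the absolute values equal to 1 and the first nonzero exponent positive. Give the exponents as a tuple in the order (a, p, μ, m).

M: e_1·(0) + e_2·(1) + e_3·(1) + e_4·(1) = 0
L: e_1·(1) + e_2·(-1) + e_3·(-1) + e_4·(0) = 0
T: e_1·(-2) + e_2·(-2) + e_3·(-1) + e_4·(0) = 0
Solving this homogeneous linear system for the smallest-integer solution (first nonzero entry positive) gives (1, -3, 4, -1).

(1, -3, 4, -1)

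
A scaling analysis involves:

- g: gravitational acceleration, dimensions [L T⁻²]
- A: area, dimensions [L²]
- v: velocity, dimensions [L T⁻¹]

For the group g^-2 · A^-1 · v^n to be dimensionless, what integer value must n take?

Balance the L exponent: (1)·n from v, plus −2·(1) − (2) = -4 from the rest, must sum to zero.
n − 4 = 0, so n = 4.

4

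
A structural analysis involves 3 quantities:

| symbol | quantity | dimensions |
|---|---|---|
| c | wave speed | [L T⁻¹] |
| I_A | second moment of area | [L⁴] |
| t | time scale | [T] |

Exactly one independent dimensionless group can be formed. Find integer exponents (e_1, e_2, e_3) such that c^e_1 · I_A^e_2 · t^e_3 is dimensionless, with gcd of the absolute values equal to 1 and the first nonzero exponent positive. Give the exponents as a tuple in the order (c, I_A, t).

(4, -1, 4)

L: e_1·(1) + e_2·(4) + e_3·(0) = 0
T: e_1·(-1) + e_2·(0) + e_3·(1) = 0
Solving this homogeneous linear system for the smallest-integer solution (first nonzero entry positive) gives (4, -1, 4).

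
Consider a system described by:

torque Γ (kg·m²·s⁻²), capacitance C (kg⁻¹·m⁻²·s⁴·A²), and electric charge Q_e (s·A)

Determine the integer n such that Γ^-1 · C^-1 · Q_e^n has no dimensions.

Balance the T exponent: (1)·n from Q_e, plus −(-2) − (4) = -2 from the rest, must sum to zero.
n − 2 = 0, so n = 2.

2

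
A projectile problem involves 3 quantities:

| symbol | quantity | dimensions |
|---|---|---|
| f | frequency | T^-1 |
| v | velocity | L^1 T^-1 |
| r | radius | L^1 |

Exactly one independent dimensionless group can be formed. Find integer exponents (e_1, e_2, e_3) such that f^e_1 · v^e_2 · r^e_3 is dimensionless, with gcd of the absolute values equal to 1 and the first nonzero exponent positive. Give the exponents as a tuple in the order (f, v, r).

L: e_1·(0) + e_2·(1) + e_3·(1) = 0
T: e_1·(-1) + e_2·(-1) + e_3·(0) = 0
Solving this homogeneous linear system for the smallest-integer solution (first nonzero entry positive) gives (1, -1, 1).

(1, -1, 1)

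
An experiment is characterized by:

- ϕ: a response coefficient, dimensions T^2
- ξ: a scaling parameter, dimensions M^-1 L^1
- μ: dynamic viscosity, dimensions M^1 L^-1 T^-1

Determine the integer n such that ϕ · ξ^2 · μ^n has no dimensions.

Balance the M exponent: (1)·n from μ, plus (0) + 2·(-1) = -2 from the rest, must sum to zero.
n − 2 = 0, so n = 2.

2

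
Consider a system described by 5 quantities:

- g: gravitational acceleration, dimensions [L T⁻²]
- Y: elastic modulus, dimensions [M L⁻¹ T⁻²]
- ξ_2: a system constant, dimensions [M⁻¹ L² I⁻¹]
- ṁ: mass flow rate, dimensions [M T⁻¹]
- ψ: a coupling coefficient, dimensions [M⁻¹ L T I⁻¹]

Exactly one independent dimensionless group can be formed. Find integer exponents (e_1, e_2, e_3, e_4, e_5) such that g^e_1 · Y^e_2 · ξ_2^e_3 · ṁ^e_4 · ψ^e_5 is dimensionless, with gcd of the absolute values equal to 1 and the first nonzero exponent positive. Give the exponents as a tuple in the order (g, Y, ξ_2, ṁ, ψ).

(2, -1, -3, 1, 3)

M: e_1·(0) + e_2·(1) + e_3·(-1) + e_4·(1) + e_5·(-1) = 0
L: e_1·(1) + e_2·(-1) + e_3·(2) + e_4·(0) + e_5·(1) = 0
T: e_1·(-2) + e_2·(-2) + e_3·(0) + e_4·(-1) + e_5·(1) = 0
I: e_1·(0) + e_2·(0) + e_3·(-1) + e_4·(0) + e_5·(-1) = 0
Solving this homogeneous linear system for the smallest-integer solution (first nonzero entry positive) gives (2, -1, -3, 1, 3).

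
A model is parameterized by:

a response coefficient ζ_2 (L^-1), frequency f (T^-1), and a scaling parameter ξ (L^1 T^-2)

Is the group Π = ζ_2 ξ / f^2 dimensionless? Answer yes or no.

yes

Sum the exponent of each base dimension across the product:
  L: [ζ_2]_L − 2·[f]_L + [ξ]_L = (-1) − 2·(0) + (1) = 0
  T: [ζ_2]_T − 2·[f]_T + [ξ]_T = (0) − 2·(-1) + (-2) = 0
All base exponents vanish — dimensionless.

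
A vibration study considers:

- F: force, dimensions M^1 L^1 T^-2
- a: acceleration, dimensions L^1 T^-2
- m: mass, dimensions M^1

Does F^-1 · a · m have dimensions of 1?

Sum the exponent of each base dimension across the product:
  M: −[F]_M + [a]_M + [m]_M = −(1) + (0) + (1) = 0
  L: −[F]_L + [a]_L + [m]_L = −(1) + (1) + (0) = 0
  T: −[F]_T + [a]_T + [m]_T = −(-2) + (-2) + (0) = 0
All base exponents vanish — dimensionless.

yes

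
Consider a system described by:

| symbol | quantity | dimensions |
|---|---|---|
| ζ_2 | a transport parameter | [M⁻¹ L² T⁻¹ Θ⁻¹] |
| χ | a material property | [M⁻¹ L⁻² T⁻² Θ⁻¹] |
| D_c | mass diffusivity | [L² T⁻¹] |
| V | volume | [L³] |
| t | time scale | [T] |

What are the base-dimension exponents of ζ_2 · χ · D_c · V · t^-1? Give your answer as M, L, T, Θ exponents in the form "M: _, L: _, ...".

M: -2, L: 5, T: -5, Θ: -2

Collect each base-dimension exponent across the product:
  M: (-1) + (-1) + (0) + (0) − (0) = -2
  L: (2) + (-2) + (2) + (3) − (0) = 5
  T: (-1) + (-2) + (-1) + (0) − (1) = -5
  Θ: (-1) + (-1) + (0) + (0) − (0) = -2
So the dimensions are [M⁻² L⁵ T⁻⁵ Θ⁻²].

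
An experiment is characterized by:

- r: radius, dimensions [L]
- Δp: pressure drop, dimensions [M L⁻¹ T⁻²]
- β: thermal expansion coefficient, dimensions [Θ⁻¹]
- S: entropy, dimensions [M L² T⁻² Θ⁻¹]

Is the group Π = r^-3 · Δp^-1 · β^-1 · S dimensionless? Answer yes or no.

Sum the exponent of each base dimension across the product:
  M: −3·[r]_M − [Δp]_M − [β]_M + [S]_M = −3·(0) − (1) − (0) + (1) = 0
  L: −3·[r]_L − [Δp]_L − [β]_L + [S]_L = −3·(1) − (-1) − (0) + (2) = 0
  T: −3·[r]_T − [Δp]_T − [β]_T + [S]_T = −3·(0) − (-2) − (0) + (-2) = 0
  Θ: −3·[r]_Θ − [Δp]_Θ − [β]_Θ + [S]_Θ = −3·(0) − (0) − (-1) + (-1) = 0
All base exponents vanish — dimensionless.

yes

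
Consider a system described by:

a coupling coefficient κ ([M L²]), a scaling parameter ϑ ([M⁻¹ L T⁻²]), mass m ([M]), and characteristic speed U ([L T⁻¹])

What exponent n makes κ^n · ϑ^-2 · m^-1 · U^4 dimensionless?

Balance the M exponent: (1)·n from κ, plus −2·(-1) − (1) + 4·(0) = 1 from the rest, must sum to zero.
n + 1 = 0, so n = -1.

-1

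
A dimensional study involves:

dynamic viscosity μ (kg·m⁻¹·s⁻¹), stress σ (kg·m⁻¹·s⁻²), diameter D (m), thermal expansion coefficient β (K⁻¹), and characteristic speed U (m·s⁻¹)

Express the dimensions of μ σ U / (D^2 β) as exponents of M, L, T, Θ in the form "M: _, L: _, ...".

M: 2, L: -3, T: -4, Θ: 1

Collect each base-dimension exponent across the product:
  M: (1) + (1) − 2·(0) − (0) + (0) = 2
  L: (-1) + (-1) − 2·(1) − (0) + (1) = -3
  T: (-1) + (-2) − 2·(0) − (0) + (-1) = -4
  Θ: (0) + (0) − 2·(0) − (-1) + (0) = 1
So the dimensions are [M² L⁻³ T⁻⁴ Θ].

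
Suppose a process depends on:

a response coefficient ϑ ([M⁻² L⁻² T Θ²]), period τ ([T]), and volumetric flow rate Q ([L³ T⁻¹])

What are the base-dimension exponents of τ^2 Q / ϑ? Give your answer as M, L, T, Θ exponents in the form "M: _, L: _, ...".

M: 2, L: 5, T: 0, Θ: -2

Collect each base-dimension exponent across the product:
  M: −(-2) + 2·(0) + (0) = 2
  L: −(-2) + 2·(0) + (3) = 5
  T: −(1) + 2·(1) + (-1) = 0
  Θ: −(2) + 2·(0) + (0) = -2
So the dimensions are [M² L⁵ Θ⁻²].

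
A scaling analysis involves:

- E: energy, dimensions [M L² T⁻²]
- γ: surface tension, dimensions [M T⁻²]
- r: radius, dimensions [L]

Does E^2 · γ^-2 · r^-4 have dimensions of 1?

yes

Sum the exponent of each base dimension across the product:
  M: 2·[E]_M − 2·[γ]_M − 4·[r]_M = 2·(1) − 2·(1) − 4·(0) = 0
  L: 2·[E]_L − 2·[γ]_L − 4·[r]_L = 2·(2) − 2·(0) − 4·(1) = 0
  T: 2·[E]_T − 2·[γ]_T − 4·[r]_T = 2·(-2) − 2·(-2) − 4·(0) = 0
  I: 2·[E]_I − 2·[γ]_I − 4·[r]_I = 2·(0) − 2·(0) − 4·(0) = 0
All base exponents vanish — dimensionless.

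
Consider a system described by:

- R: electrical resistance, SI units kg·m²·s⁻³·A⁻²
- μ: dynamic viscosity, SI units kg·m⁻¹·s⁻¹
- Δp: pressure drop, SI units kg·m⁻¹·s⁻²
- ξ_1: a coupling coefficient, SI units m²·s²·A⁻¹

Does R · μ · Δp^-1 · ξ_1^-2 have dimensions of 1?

no

Sum the exponent of each base dimension across the product:
  M: [R]_M + [μ]_M − [Δp]_M − 2·[ξ_1]_M = (1) + (1) − (1) − 2·(0) = 1
  L: [R]_L + [μ]_L − [Δp]_L − 2·[ξ_1]_L = (2) + (-1) − (-1) − 2·(2) = -2
  T: [R]_T + [μ]_T − [Δp]_T − 2·[ξ_1]_T = (-3) + (-1) − (-2) − 2·(2) = -6
  I: [R]_I + [μ]_I − [Δp]_I − 2·[ξ_1]_I = (-2) + (0) − (0) − 2·(-1) = 0
Net dimensions [M L⁻² T⁻⁶] ≠ [1] — not dimensionless.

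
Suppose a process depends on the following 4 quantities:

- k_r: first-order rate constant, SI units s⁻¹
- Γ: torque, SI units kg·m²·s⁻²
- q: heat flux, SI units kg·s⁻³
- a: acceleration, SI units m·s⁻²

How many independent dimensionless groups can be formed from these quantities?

There are 4 variables and 3 base dimensions (M, L, T).
The dimension matrix has rank 3.
Independent dimensionless groups: 4 − 3 = 1.

1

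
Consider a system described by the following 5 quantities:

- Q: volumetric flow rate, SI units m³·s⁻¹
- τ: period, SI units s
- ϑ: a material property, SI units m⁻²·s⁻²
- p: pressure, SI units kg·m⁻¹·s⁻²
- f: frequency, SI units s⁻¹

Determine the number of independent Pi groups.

There are 5 variables and 3 base dimensions (M, L, T).
The dimension matrix has rank 3.
Independent dimensionless groups: 5 − 3 = 2.

2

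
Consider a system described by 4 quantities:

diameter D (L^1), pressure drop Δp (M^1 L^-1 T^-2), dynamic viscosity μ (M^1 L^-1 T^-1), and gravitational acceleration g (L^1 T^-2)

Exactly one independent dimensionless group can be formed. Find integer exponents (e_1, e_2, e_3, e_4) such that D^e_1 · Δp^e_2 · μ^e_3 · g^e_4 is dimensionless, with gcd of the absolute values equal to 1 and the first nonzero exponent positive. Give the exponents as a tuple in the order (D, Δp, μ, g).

(1, 2, -2, -1)

M: e_1·(0) + e_2·(1) + e_3·(1) + e_4·(0) = 0
L: e_1·(1) + e_2·(-1) + e_3·(-1) + e_4·(1) = 0
T: e_1·(0) + e_2·(-2) + e_3·(-1) + e_4·(-2) = 0
Solving this homogeneous linear system for the smallest-integer solution (first nonzero entry positive) gives (1, 2, -2, -1).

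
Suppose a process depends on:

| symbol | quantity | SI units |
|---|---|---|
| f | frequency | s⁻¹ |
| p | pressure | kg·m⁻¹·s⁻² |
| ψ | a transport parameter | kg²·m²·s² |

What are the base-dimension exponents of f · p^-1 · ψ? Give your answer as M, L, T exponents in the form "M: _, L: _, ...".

Collect each base-dimension exponent across the product:
  M: (0) − (1) + (2) = 1
  L: (0) − (-1) + (2) = 3
  T: (-1) − (-2) + (2) = 3
So the dimensions are [M L³ T³].

M: 1, L: 3, T: 3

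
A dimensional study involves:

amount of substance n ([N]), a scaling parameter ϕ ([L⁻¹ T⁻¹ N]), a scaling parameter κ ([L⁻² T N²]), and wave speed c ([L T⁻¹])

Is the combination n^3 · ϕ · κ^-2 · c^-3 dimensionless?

yes

Sum the exponent of each base dimension across the product:
  M: 3·[n]_M + [ϕ]_M − 2·[κ]_M − 3·[c]_M = 3·(0) + (0) − 2·(0) − 3·(0) = 0
  L: 3·[n]_L + [ϕ]_L − 2·[κ]_L − 3·[c]_L = 3·(0) + (-1) − 2·(-2) − 3·(1) = 0
  T: 3·[n]_T + [ϕ]_T − 2·[κ]_T − 3·[c]_T = 3·(0) + (-1) − 2·(1) − 3·(-1) = 0
  N: 3·[n]_N + [ϕ]_N − 2·[κ]_N − 3·[c]_N = 3·(1) + (1) − 2·(2) − 3·(0) = 0
All base exponents vanish — dimensionless.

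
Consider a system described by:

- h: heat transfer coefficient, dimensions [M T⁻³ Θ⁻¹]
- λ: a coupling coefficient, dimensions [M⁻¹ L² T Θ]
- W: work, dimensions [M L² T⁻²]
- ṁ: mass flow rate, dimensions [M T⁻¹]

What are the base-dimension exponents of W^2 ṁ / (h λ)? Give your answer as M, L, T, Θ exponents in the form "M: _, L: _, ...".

Collect each base-dimension exponent across the product:
  M: −(1) − (-1) + 2·(1) + (1) = 3
  L: −(0) − (2) + 2·(2) + (0) = 2
  T: −(-3) − (1) + 2·(-2) + (-1) = -3
  Θ: −(-1) − (1) + 2·(0) + (0) = 0
So the dimensions are [M³ L² T⁻³].

M: 3, L: 2, T: -3, Θ: 0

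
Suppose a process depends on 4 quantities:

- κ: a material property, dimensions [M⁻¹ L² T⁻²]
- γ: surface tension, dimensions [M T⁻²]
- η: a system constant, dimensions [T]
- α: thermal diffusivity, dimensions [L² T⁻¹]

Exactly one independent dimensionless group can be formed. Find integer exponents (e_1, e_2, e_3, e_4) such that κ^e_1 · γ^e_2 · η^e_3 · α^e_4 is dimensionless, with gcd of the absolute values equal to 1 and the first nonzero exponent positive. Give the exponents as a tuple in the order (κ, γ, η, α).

M: e_1·(-1) + e_2·(1) + e_3·(0) + e_4·(0) = 0
L: e_1·(2) + e_2·(0) + e_3·(0) + e_4·(2) = 0
T: e_1·(-2) + e_2·(-2) + e_3·(1) + e_4·(-1) = 0
Solving this homogeneous linear system for the smallest-integer solution (first nonzero entry positive) gives (1, 1, 3, -1).

(1, 1, 3, -1)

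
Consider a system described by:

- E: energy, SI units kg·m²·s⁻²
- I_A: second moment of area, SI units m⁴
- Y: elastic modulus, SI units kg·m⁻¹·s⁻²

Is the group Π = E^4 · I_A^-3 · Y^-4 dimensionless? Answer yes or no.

Sum the exponent of each base dimension across the product:
  M: 4·[E]_M − 3·[I_A]_M − 4·[Y]_M = 4·(1) − 3·(0) − 4·(1) = 0
  L: 4·[E]_L − 3·[I_A]_L − 4·[Y]_L = 4·(2) − 3·(4) − 4·(-1) = 0
  T: 4·[E]_T − 3·[I_A]_T − 4·[Y]_T = 4·(-2) − 3·(0) − 4·(-2) = 0
  I: 4·[E]_I − 3·[I_A]_I − 4·[Y]_I = 4·(0) − 3·(0) − 4·(0) = 0
All base exponents vanish — dimensionless.

yes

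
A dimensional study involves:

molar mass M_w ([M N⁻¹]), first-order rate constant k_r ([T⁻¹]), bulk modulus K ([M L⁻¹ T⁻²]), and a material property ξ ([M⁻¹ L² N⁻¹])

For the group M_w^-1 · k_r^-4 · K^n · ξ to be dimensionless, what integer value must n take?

Balance the M exponent: (1)·n from K, plus −(1) − 4·(0) + (-1) = -2 from the rest, must sum to zero.
n − 2 = 0, so n = 2.

2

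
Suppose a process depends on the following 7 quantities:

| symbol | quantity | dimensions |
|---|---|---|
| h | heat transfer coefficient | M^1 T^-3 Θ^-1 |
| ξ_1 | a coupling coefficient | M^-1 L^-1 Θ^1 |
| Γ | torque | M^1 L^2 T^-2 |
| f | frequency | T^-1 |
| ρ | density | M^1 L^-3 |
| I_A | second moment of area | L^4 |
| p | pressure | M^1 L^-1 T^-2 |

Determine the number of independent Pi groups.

3

There are 7 variables and 4 base dimensions (M, L, T, Θ).
The dimension matrix has rank 4.
Independent dimensionless groups: 7 − 4 = 3.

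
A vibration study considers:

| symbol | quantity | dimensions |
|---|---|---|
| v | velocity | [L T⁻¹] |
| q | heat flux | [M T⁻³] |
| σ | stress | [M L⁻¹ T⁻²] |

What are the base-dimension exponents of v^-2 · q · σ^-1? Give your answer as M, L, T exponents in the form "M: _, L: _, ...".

Collect each base-dimension exponent across the product:
  M: −2·(0) + (1) − (1) = 0
  L: −2·(1) + (0) − (-1) = -1
  T: −2·(-1) + (-3) − (-2) = 1
So the dimensions are [L⁻¹ T].

M: 0, L: -1, T: 1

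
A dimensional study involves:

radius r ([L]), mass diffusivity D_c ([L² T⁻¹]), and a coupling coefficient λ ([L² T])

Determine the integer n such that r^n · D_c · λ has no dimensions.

-4

Balance the L exponent: (1)·n from r, plus (2) + (2) = 4 from the rest, must sum to zero.
n + 4 = 0, so n = -4.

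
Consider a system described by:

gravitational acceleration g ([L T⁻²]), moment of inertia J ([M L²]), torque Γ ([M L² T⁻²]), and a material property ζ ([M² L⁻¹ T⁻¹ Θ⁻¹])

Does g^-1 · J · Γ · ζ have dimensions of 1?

Sum the exponent of each base dimension across the product:
  M: −[g]_M + [J]_M + [Γ]_M + [ζ]_M = −(0) + (1) + (1) + (2) = 4
  L: −[g]_L + [J]_L + [Γ]_L + [ζ]_L = −(1) + (2) + (2) + (-1) = 2
  T: −[g]_T + [J]_T + [Γ]_T + [ζ]_T = −(-2) + (0) + (-2) + (-1) = -1
  Θ: −[g]_Θ + [J]_Θ + [Γ]_Θ + [ζ]_Θ = −(0) + (0) + (0) + (-1) = -1
Net dimensions [M⁴ L² T⁻¹ Θ⁻¹] ≠ [1] — not dimensionless.

no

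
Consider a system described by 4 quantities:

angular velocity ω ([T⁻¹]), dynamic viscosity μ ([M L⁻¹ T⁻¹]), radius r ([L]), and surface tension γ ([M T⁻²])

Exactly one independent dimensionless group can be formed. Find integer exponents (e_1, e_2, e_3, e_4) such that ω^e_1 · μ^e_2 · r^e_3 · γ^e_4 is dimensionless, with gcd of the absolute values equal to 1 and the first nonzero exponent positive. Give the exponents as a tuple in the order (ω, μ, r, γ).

M: e_1·(0) + e_2·(1) + e_3·(0) + e_4·(1) = 0
L: e_1·(0) + e_2·(-1) + e_3·(1) + e_4·(0) = 0
T: e_1·(-1) + e_2·(-1) + e_3·(0) + e_4·(-2) = 0
Solving this homogeneous linear system for the smallest-integer solution (first nonzero entry positive) gives (1, 1, 1, -1).

(1, 1, 1, -1)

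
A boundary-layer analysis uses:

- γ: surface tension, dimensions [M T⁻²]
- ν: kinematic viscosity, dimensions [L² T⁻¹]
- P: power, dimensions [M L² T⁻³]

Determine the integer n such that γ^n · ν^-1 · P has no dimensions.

Balance the M exponent: (1)·n from γ, plus −(0) + (1) = 1 from the rest, must sum to zero.
n + 1 = 0, so n = -1.

-1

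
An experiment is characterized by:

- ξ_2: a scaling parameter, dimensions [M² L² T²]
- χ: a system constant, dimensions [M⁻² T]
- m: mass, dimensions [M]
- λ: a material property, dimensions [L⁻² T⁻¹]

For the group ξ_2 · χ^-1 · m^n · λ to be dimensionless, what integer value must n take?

Balance the M exponent: (1)·n from m, plus (2) − (-2) + (0) = 4 from the rest, must sum to zero.
n + 4 = 0, so n = -4.

-4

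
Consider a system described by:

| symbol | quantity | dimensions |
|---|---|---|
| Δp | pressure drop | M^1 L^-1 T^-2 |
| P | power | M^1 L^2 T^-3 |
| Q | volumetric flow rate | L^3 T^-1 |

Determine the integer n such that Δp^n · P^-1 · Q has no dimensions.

1

Balance the M exponent: (1)·n from Δp, plus −(1) + (0) = -1 from the rest, must sum to zero.
n − 1 = 0, so n = 1.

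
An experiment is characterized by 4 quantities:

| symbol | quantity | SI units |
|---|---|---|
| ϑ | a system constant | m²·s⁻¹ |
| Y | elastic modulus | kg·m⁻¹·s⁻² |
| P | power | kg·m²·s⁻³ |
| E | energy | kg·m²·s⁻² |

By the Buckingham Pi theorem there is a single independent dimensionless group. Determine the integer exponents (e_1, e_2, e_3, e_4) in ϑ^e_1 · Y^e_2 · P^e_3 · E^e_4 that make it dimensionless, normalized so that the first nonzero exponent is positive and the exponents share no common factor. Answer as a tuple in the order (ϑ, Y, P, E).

(3, 2, -3, 1)

M: e_1·(0) + e_2·(1) + e_3·(1) + e_4·(1) = 0
L: e_1·(2) + e_2·(-1) + e_3·(2) + e_4·(2) = 0
T: e_1·(-1) + e_2·(-2) + e_3·(-3) + e_4·(-2) = 0
Solving this homogeneous linear system for the smallest-integer solution (first nonzero entry positive) gives (3, 2, -3, 1).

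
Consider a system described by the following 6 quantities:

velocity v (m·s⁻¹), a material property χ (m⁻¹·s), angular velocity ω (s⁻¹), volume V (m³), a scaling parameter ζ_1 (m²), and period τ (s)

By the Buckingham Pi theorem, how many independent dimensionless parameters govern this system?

There are 6 variables and 2 base dimensions (L, T).
The dimension matrix has rank 2.
Independent dimensionless groups: 6 − 2 = 4.

4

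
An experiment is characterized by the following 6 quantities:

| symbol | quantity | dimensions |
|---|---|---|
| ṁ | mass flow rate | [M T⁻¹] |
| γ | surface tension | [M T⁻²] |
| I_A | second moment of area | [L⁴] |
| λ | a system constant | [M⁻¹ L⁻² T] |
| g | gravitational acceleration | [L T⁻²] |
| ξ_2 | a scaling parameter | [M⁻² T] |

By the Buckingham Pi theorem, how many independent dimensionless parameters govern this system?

3

There are 6 variables and 3 base dimensions (M, L, T).
The dimension matrix has rank 3.
Independent dimensionless groups: 6 − 3 = 3.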